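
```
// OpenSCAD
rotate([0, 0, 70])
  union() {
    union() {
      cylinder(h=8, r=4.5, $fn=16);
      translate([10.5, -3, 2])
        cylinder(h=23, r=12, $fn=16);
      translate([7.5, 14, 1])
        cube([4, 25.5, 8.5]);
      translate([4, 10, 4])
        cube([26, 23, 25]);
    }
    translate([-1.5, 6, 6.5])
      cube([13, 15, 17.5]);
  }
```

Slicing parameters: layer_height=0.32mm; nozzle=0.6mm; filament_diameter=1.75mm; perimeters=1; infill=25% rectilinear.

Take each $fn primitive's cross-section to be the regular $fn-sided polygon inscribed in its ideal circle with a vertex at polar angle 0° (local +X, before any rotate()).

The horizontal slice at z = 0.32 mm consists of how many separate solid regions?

1

At z = 0.32 mm: the cylinder: section is a regular 16-gon, circumradius r=4.5; the cylinder at (10.5, -3) is not intersected at this z (z outside [2, 25]); the cube at (7.5, 14) does not reach this height (z outside [1, 9.5]); the cube at (4, 10) is absent (z outside [4, 29]); Taking the union: only the r=4.5 cylinder is present, so the union is just that shape — 1 connected region; the cube at (-1.5, 6) is absent (z outside [6.5, 24]); Taking the union: only that combined region is present, so the union is just that shape — 1 connected region; (rotated 70° about Z; rotation is an isometry so areas/perimeters/island counts are preserved). The result has 1 disconnected region.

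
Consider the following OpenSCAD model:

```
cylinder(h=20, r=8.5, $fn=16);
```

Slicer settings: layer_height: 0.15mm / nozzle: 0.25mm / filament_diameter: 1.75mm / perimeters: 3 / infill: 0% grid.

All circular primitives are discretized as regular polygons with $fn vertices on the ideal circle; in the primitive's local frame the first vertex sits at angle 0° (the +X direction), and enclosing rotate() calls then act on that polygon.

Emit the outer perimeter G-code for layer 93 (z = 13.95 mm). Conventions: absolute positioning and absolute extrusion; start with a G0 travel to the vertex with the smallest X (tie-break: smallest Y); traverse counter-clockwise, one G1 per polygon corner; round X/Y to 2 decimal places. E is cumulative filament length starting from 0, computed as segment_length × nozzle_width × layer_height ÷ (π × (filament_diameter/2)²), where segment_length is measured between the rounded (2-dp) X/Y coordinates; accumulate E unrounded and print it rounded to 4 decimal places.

At z = 13.95 mm: the r=8.5 cylinder contributes a regular 16-gon of circumradius 8.5. The outline is a single polygon with 16 vertices. Extrusion per mm of travel: 0.25 × 0.15 / (π × 0.875²) = 0.015591. Accumulating E over each segment gives final E = 0.8271.

G0 X-8.50 Y0.00 Z13.95
G1 X-7.85 Y-3.25 E0.0517
G1 X-6.01 Y-6.01 E0.1034
G1 X-3.25 Y-7.85 E0.1551
G1 X0.00 Y-8.50 E0.2068
G1 X3.25 Y-7.85 E0.2585
G1 X6.01 Y-6.01 E0.3102
G1 X7.85 Y-3.25 E0.3619
G1 X8.50 Y0.00 E0.4136
G1 X7.85 Y3.25 E0.4652
G1 X6.01 Y6.01 E0.5169
G1 X3.25 Y7.85 E0.5687
G1 X0.00 Y8.50 E0.6203
G1 X-3.25 Y7.85 E0.6720
G1 X-6.01 Y6.01 E0.7237
G1 X-7.85 Y3.25 E0.7754
G1 X-8.50 Y0.00 E0.8271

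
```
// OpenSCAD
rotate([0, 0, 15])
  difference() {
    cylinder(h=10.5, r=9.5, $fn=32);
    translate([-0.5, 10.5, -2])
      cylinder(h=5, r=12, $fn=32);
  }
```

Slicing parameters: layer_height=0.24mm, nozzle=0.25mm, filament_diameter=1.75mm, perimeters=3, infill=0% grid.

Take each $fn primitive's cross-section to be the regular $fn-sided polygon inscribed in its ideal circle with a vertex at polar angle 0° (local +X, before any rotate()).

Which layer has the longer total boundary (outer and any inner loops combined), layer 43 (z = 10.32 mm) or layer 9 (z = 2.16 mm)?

Layer 43 (z = 10.32): the r=9.5 cylinder contributes a regular 32-gon of circumradius 9.5 (perimeter = 2·32·9.500·sin(180°/32) = 59.59 mm); the cylinder at (-0.5, 10.5) is absent (z outside [-2, 3]); Subtracting the remaining from the first: none of the subtracted shapes is present at this height, so the r=9.5 cylinder is unchanged — boundary = 59.59 mm; (whole slice rotated 15° about Z — lengths, areas and connectivity unchanged). So its perimeter = 59.59 mm. Layer 9 (z = 2.16): the r=9.5 cylinder gives a regular 32-gon of circumradius 9.5 (constant along its height) (perimeter = 2·32·9.500·sin(180°/32) = 59.59 mm); the cylinder at (-0.5, 10.5): section is a regular 32-gon, circumradius r=12 (perimeter = 2·32·12.000·sin(180°/32) = 75.28 mm); After the difference (first − rest): starting from the r=9.5 cylinder, the r=12 cylinder at (-0.5, 10.5) partially overlaps it — only the 142.58 mm² overlap (of its 449.49 mm²) is removed, clipping the outline — boundary = 55.94 mm; (rotated 15° about Z; rotation is an isometry so areas/perimeters/island counts are preserved). So its perimeter = 55.94 mm. Layer 43 is larger (59.59 vs 55.94 mm).

layer 43 (z = 10.32 mm)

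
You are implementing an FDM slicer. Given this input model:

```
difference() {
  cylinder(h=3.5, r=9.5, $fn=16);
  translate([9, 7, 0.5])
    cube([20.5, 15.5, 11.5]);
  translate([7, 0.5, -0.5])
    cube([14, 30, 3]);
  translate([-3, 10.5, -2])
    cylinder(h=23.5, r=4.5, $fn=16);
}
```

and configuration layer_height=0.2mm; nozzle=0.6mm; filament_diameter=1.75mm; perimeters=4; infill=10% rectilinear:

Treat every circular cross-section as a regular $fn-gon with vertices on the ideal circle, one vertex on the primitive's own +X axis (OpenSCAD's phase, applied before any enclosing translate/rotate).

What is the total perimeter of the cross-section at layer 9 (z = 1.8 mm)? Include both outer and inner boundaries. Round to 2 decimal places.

62.32 mm

At z = 1.8 mm: the cylinder: section is a regular 16-gon, circumradius r=9.5 (perimeter = 2·16·9.500·sin(180°/16) = 59.31 mm); the cube at (9, 7) is present — its section is the full 20.5×15.5 rectangle (perimeter 72.00 mm); the cube at (7, 0.5) is present — its section is the full 14×30 rectangle (perimeter 88.00 mm); the r=4.5 cylinder at (-3, 10.5) gives a regular 16-gon of circumradius 4.5 (constant along its height) (perimeter = 2·16·4.500·sin(180°/16) = 28.09 mm); Taking the first minus the rest: starting from the r=9.5 cylinder, the 20.5×15.5 cube at (9, 7) misses the remaining region (no effect); the 14×30 cube at (7, 0.5) partially overlaps it — only the 8.91 mm² overlap (of its 420.00 mm²) is removed, clipping the outline; the r=4.5 cylinder at (-3, 10.5) partially overlaps it — only the 15.27 mm² overlap (of its 61.99 mm²) is removed, clipping the outline — boundary = 62.32 mm. Overall, the cross-section is a single solid region. Total boundary length (outer) = 62.32 mm.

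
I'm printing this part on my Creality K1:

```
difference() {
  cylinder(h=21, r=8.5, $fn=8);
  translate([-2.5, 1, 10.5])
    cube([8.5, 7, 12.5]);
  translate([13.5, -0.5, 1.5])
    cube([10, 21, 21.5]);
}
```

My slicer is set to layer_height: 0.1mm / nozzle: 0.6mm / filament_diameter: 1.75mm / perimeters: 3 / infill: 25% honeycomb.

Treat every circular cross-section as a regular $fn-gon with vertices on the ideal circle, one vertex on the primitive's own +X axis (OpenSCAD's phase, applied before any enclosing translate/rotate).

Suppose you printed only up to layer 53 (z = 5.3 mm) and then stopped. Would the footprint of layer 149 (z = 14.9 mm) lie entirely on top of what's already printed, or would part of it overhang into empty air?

entirely on top

Compare the two slices. At z = 5.3: the cylinder: section is a regular 8-gon, circumradius r=8.5 (area = (8/2)·8.500²·sin(360°/8) = 204.35 mm²); the cube at (-2.5, 1) is not intersected at this z (z outside [10.5, 23]); the 10×21 cube at (13.5, -0.5) contributes its full rectangle (area 210.00 mm²); After the difference (first − rest): starting from the r=8.5 cylinder (204.35 mm²), the 10×21 cube at (13.5, -0.5) misses the remaining region (no effect) — area = 204.35 mm². At z = 14.9: the r=8.5 cylinder contributes a regular 8-gon of circumradius 8.5 (area = (8/2)·8.500²·sin(360°/8) = 204.35 mm²); the cube at (-2.5, 1) (footprint 8.5×7) is included at this height (area 59.50 mm²); the cube at (13.5, -0.5) is present — its section is the full 10×21 rectangle (area 210.00 mm²); After the difference (first − rest): starting from the r=8.5 cylinder (204.35 mm²), the 8.5×7 cube at (-2.5, 1) partially overlaps it — only the 54.40 mm² overlap (of its 59.50 mm²) is removed, clipping the outline; the 10×21 cube at (13.5, -0.5) misses the remaining region (no effect) — area = 149.96 mm². Checking containment: the cross-section at z = 14.9 is a subset of the cross-section at z = 5.3.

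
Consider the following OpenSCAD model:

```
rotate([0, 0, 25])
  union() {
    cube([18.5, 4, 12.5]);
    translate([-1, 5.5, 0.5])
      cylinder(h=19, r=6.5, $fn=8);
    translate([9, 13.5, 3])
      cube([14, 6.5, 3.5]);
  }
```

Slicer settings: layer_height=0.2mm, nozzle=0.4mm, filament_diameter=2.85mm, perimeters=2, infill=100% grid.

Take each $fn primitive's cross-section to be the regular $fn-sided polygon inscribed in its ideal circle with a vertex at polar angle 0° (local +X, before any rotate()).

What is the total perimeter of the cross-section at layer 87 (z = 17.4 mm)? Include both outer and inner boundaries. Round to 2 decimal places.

39.80 mm

At z = 17.4 mm: the cube is absent (z outside [0, 12.5]); the cylinder at (-1, 5.5): section is a regular 8-gon, circumradius r=6.5 (perimeter = 2·8·6.500·sin(180°/8) = 39.80 mm); the cube at (9, 13.5) is not intersected at this z (z outside [3, 6.5]); Merging all regions: only the r=6.5 cylinder at (-1, 5.5) is present, so the union is just that shape — boundary = 39.80 mm; (rotated 25° about Z; rotation is an isometry so areas/perimeters/island counts are preserved). Overall, the cross-section is a single solid region. Total boundary length (outer) = 39.80 mm.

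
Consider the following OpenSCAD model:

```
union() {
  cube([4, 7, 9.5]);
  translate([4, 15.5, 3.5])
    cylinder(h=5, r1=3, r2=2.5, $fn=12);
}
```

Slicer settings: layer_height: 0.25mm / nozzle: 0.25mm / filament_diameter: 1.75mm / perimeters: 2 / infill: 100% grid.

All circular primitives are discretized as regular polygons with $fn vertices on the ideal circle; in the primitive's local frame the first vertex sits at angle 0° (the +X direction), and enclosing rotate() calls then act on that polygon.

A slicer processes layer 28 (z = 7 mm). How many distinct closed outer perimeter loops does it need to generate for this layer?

2

At z = 7 mm: the 4×7 cube contributes its full rectangle; the cone at (4, 15.5) contributes a regular 12-gon of circumradius 2.650 (interpolated between r1=3 and r2=2.5 at t=0.700); Merging all regions: the 2 present regions are separate (no shared area or edge), so areas and boundary lengths simply add and each stays a separate island — 2 connected regions. The result has 2 disconnected regions.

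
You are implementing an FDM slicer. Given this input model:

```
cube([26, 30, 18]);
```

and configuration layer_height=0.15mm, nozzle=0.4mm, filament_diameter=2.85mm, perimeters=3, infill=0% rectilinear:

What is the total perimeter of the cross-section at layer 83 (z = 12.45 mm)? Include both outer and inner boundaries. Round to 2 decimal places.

112.00 mm

At z = 12.45 mm: the 26×30 cube contributes its full rectangle (perimeter 112.00 mm). Overall, the cross-section is a single solid region. Total boundary length (outer) = 112.00 mm.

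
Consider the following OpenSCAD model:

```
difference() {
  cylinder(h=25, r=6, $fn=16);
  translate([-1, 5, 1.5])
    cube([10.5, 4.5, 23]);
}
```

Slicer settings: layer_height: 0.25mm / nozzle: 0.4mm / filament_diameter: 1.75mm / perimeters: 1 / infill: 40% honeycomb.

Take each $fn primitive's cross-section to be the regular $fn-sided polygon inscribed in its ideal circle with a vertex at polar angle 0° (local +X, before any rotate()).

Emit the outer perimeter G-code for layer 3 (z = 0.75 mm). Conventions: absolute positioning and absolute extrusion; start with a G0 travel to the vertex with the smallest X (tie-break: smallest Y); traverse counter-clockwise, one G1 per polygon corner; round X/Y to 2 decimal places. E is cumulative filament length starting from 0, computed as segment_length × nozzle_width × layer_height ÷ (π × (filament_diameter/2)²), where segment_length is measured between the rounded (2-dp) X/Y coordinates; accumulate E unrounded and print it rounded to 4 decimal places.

At z = 0.75 mm: the cylinder: section is a regular 16-gon, circumradius r=6; the cube at (-1, 5) is not intersected at this z (z outside [1.5, 24.5]); Subtracting the remaining from the first: none of the subtracted shapes is present at this height, so the r=6 cylinder is unchanged — 1 connected region. The outline is a single polygon with 16 vertices. Extrusion per mm of travel: 0.4 × 0.25 / (π × 0.875²) = 0.041575. Accumulating E over each segment gives final E = 1.5569.

G0 X-6.00 Y0.00 Z0.75
G1 X-5.54 Y-2.30 E0.0975
G1 X-4.24 Y-4.24 E0.1946
G1 X-2.30 Y-5.54 E0.2917
G1 X0.00 Y-6.00 E0.3892
G1 X2.30 Y-5.54 E0.4867
G1 X4.24 Y-4.24 E0.5838
G1 X5.54 Y-2.30 E0.6809
G1 X6.00 Y0.00 E0.7784
G1 X5.54 Y2.30 E0.8759
G1 X4.24 Y4.24 E0.9730
G1 X2.30 Y5.54 E1.0701
G1 X0.00 Y6.00 E1.1676
G1 X-2.30 Y5.54 E1.2652
G1 X-4.24 Y4.24 E1.3622
G1 X-5.54 Y2.30 E1.4593
G1 X-6.00 Y0.00 E1.5569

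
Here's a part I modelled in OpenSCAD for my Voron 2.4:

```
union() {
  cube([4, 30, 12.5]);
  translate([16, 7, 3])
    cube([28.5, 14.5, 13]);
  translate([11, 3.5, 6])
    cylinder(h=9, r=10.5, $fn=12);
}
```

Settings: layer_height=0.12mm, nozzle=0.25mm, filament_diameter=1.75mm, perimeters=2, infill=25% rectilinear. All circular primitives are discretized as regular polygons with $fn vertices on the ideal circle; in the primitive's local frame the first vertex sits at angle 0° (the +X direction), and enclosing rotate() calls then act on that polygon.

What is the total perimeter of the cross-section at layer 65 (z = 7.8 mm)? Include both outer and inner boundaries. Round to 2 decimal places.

176.07 mm

At z = 7.8 mm: the 4×30 cube contributes its full rectangle (perimeter 68.00 mm); the cube at (16, 7) (footprint 28.5×14.5) is included at this height (perimeter 86.00 mm); the r=10.5 cylinder at (11, 3.5) gives a regular 12-gon of circumradius 10.5 (constant along its height) (perimeter = 2·12·10.500·sin(180°/12) = 65.22 mm); Merging all regions: the regions partially overlap (shared area 43.41 mm²), so the edge portions inside another operand are dropped and the merged outline is re-measured after clipping — boundary = 176.07 mm. Overall, the cross-section is a single solid region. Total boundary length (outer) = 176.07 mm.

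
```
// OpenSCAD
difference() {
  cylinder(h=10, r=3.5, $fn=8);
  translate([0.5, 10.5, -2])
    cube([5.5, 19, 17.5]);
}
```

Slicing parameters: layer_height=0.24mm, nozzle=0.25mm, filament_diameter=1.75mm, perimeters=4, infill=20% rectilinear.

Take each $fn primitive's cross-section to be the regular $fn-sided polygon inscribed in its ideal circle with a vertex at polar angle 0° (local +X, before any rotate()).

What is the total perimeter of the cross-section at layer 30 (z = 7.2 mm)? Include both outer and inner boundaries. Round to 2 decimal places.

At z = 7.2 mm: the r=3.5 cylinder gives a regular 8-gon of circumradius 3.5 (constant along its height) (perimeter = 2·8·3.500·sin(180°/8) = 21.43 mm); the cube at (0.5, 10.5) (footprint 5.5×19) is included at this height (perimeter 49.00 mm); Subtracting the remaining from the first: starting from the r=3.5 cylinder, the 5.5×19 cube at (0.5, 10.5) misses the remaining region (no effect) — boundary = 21.43 mm. Overall, the cross-section is a single solid region. Total boundary length (outer) = 21.43 mm.

21.43 mm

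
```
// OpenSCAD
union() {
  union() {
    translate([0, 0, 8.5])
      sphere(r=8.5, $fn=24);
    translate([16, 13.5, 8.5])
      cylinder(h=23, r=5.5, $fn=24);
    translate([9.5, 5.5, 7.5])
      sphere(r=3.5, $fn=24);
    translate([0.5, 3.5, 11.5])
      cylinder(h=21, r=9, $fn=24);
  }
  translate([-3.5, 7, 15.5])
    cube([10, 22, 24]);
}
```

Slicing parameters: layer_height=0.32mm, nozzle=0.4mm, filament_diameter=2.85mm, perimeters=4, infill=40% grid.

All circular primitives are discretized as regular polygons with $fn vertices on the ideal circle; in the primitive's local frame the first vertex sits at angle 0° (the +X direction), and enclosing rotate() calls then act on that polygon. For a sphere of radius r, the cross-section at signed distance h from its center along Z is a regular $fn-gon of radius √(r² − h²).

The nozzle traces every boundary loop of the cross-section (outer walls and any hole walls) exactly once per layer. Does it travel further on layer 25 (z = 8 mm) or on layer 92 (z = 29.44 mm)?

layer 92 (z = 29.44 mm)

Layer 25 (z = 8): the sphere: section is a regular 24-gon, circumradius = √(r²−h²) = √(8.5²−0.5²) = 8.485 (perimeter = 2·24·8.485·sin(180°/24) = 53.16 mm); the cylinder at (16, 13.5) does not reach this height (z outside [8.5, 31.5]); the r=3.5 sphere at (9.5, 5.5) slices to a regular 24-gon of circumradius 3.464 (√(r²−h²) with h=0.5 from center) (perimeter = 2·24·3.464·sin(180°/24) = 21.70 mm); the cylinder at (0.5, 3.5) is absent (z outside [11.5, 32.5]); Combining (union): the regions partially overlap (shared area 2.47 mm²), so the edge portions inside another operand are dropped and the merged outline is re-measured after clipping — boundary = 66.34 mm; the cube at (-3.5, 7) does not reach this height (z outside [15.5, 39.5]); Merging all regions: only that combined region is present, so the union is just that shape — boundary = 66.34 mm. So its perimeter = 66.34 mm. Layer 92 (z = 29.44): the sphere is absent (|z−center|=20.940 > r=8.5); the cylinder at (16, 13.5): section is a regular 24-gon, circumradius r=5.5 (perimeter = 2·24·5.500·sin(180°/24) = 34.46 mm); the sphere at (9.5, 5.5) does not reach this height (|z−center|=21.940 > r=3.5); the r=9 cylinder at (0.5, 3.5) contributes a regular 24-gon of circumradius 9 (perimeter = 2·24·9.000·sin(180°/24) = 56.39 mm); Combining (union): the 2 present regions are separate (no shared area or edge), so areas and boundary lengths simply add and each stays a separate island — boundary = 90.85 mm; the 10×22 cube at (-3.5, 7) contributes its full rectangle (perimeter 64.00 mm); Taking the union: the regions partially overlap (shared area 48.88 mm²), so the edge portions inside another operand are dropped and the merged outline is re-measured after clipping — boundary = 126.45 mm. So its perimeter = 126.45 mm. Layer 92 is larger (126.45 vs 66.34 mm).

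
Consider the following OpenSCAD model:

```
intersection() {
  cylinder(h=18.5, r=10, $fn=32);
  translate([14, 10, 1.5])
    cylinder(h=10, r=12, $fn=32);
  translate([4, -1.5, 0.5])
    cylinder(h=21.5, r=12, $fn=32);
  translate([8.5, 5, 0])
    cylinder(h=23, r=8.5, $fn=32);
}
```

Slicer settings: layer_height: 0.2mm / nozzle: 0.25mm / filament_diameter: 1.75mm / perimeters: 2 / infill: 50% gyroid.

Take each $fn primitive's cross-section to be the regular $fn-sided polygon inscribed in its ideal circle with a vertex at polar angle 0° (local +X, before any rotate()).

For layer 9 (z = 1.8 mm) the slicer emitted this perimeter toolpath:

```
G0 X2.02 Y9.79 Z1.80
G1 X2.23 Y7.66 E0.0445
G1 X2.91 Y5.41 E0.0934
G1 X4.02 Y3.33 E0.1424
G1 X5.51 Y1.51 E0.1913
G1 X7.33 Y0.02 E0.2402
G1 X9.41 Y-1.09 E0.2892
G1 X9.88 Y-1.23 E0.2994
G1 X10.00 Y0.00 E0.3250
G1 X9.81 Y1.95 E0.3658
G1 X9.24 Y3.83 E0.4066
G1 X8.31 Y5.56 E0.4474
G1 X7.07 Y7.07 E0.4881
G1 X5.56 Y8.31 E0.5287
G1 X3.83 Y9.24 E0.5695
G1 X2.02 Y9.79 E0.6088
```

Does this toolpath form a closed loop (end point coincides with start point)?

yes

Start point (G0): (2.02, 9.79). End point (last G1): the path returns to the start — closed.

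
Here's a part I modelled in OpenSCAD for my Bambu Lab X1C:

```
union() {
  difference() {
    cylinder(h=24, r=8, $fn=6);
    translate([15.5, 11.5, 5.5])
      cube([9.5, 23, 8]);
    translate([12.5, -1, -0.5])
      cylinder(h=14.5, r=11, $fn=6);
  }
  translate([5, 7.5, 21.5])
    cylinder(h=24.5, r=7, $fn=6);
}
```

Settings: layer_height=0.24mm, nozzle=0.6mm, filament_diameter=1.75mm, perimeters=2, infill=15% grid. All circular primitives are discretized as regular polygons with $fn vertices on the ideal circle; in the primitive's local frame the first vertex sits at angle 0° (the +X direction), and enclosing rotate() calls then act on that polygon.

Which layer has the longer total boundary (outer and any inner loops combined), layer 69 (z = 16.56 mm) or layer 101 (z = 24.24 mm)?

Layer 69 (z = 16.56): the r=8 cylinder contributes a regular 6-gon of circumradius 8 (perimeter = 2·6·8.000·sin(180°/6) = 48.00 mm); the cube at (15.5, 11.5) is not intersected at this z (z outside [5.5, 13.5]); the cylinder at (12.5, -1) does not reach this height (z outside [-0.5, 14]); Taking the first minus the rest: none of the subtracted shapes is present at this height, so the r=8 cylinder is unchanged — boundary = 48.00 mm; the cylinder at (5, 7.5) does not reach this height (z outside [21.5, 46]); Merging all regions: only the result so far is present, so the union is just that shape — boundary = 48.00 mm. So its perimeter = 48.00 mm. Layer 101 (z = 24.24): the cylinder does not reach this height (z outside [0, 24]); the cube at (15.5, 11.5) is absent (z outside [5.5, 13.5]); the cylinder at (12.5, -1) is absent (z outside [-0.5, 14]); Subtracting the remaining from the first: the first operand is absent here, so nothing remains; the r=7 cylinder at (5, 7.5) contributes a regular 6-gon of circumradius 7 (perimeter = 2·6·7.000·sin(180°/6) = 42.00 mm); Merging all regions: only the r=7 cylinder at (5, 7.5) is present, so the union is just that shape — boundary = 42.00 mm. So its perimeter = 42.00 mm. Layer 69 is larger (48.00 vs 42.00 mm).

layer 69 (z = 16.56 mm)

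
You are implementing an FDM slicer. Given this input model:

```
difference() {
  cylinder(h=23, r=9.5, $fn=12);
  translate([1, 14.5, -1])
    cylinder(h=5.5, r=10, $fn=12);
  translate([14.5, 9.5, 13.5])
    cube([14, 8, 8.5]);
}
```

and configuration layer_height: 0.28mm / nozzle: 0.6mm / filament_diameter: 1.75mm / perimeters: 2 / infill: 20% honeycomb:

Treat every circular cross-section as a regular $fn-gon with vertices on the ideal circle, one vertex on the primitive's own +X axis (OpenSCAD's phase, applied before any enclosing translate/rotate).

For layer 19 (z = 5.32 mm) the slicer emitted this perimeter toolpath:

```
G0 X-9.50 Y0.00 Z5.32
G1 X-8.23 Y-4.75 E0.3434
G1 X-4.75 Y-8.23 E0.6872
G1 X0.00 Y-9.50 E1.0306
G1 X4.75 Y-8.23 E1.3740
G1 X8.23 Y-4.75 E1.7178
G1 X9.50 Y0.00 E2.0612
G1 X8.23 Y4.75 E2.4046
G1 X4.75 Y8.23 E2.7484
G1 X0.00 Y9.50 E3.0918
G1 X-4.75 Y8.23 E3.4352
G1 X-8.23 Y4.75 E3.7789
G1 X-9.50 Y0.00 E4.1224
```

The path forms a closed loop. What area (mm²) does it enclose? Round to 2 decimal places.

Apply the shoelace formula to the sequence of (X, Y) vertices; enclosed area = 270.84 mm².

270.84 mm²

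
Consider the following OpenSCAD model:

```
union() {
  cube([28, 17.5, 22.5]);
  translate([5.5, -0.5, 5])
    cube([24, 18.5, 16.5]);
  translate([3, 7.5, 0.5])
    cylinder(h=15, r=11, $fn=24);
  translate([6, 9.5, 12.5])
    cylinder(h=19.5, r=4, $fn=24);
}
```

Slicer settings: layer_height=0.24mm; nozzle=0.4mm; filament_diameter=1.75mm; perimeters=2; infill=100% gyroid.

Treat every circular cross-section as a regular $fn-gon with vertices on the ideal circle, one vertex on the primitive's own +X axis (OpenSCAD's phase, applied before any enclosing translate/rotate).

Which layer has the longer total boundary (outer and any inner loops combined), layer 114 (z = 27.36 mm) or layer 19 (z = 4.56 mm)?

layer 19 (z = 4.56 mm)

Layer 114 (z = 27.36): the cube is not intersected at this z (z outside [0, 22.5]); the cube at (5.5, -0.5) is absent (z outside [5, 21.5]); the cylinder at (3, 7.5) is absent (z outside [0.5, 15.5]); the cylinder at (6, 9.5): section is a regular 24-gon, circumradius r=4 (perimeter = 2·24·4.000·sin(180°/24) = 25.06 mm); Merging all regions: only the r=4 cylinder at (6, 9.5) is present, so the union is just that shape — boundary = 25.06 mm. So its perimeter = 25.06 mm. Layer 19 (z = 4.56): the cube (footprint 28×17.5) is included at this height (perimeter 91.00 mm); the cube at (5.5, -0.5) is not intersected at this z (z outside [5, 21.5]); the r=11 cylinder at (3, 7.5) contributes a regular 24-gon of circumradius 11 (perimeter = 2·24·11.000·sin(180°/24) = 68.92 mm); the cylinder at (6, 9.5) does not reach this height (z outside [12.5, 32]); Taking the union: the regions partially overlap (shared area 218.70 mm²), so the edge portions inside another operand are dropped and the merged outline is re-measured after clipping — boundary = 103.08 mm. So its perimeter = 103.08 mm. Layer 19 is larger (103.08 vs 25.06 mm).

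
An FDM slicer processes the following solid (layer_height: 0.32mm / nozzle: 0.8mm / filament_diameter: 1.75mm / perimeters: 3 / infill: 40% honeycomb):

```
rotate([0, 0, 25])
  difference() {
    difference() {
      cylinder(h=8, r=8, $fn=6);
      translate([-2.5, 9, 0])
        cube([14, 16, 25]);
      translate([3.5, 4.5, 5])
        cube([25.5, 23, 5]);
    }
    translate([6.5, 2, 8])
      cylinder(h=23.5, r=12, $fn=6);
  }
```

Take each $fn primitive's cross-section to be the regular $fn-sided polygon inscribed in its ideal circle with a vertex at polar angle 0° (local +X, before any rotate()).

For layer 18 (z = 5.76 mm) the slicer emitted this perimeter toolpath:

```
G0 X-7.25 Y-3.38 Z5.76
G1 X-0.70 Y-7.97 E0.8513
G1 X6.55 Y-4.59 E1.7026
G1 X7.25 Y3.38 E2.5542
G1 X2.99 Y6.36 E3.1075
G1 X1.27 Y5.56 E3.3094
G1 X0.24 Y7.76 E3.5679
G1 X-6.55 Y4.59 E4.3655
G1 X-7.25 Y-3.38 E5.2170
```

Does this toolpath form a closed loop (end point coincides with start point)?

Start point (G0): (-7.25, -3.38). End point (last G1): the path returns to the start — closed.

yes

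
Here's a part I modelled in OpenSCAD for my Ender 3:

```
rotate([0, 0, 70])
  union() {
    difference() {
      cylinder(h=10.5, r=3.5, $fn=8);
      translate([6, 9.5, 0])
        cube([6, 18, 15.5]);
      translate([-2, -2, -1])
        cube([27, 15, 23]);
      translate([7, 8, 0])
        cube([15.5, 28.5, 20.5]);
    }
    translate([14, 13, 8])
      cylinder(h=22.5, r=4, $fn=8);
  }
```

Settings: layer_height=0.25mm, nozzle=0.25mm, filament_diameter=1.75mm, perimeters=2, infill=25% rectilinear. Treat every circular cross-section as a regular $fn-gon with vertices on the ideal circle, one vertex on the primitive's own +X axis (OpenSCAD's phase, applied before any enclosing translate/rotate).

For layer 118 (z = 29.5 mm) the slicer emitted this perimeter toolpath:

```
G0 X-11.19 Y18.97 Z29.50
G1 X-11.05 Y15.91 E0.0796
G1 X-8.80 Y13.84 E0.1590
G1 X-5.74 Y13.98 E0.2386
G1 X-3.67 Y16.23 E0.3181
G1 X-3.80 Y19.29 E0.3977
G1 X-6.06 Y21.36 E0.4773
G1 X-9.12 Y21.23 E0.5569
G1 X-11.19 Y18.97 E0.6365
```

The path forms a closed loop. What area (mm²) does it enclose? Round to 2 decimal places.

Apply the shoelace formula to the sequence of (X, Y) vertices; enclosed area = 45.27 mm².

45.27 mm²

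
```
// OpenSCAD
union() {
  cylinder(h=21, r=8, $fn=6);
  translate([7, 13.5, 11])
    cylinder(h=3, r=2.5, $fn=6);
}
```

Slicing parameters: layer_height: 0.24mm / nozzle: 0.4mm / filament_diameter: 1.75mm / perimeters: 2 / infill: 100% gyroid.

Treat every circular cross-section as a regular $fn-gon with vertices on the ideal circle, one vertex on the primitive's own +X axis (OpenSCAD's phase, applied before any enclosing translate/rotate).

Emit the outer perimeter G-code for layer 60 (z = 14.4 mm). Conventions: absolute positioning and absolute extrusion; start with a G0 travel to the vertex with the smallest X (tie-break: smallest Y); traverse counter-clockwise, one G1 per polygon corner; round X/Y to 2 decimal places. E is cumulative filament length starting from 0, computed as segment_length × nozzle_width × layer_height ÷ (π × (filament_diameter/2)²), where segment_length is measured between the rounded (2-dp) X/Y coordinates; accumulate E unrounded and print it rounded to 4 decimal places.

At z = 14.4 mm: the r=8 cylinder contributes a regular 6-gon of circumradius 8; the cylinder at (7, 13.5) is not intersected at this z (z outside [11, 14]); Taking the union: only the r=8 cylinder is present, so the union is just that shape — 1 connected region. The outline is a single polygon with 6 vertices. Extrusion per mm of travel: 0.4 × 0.24 / (π × 0.875²) = 0.039912. Accumulating E over each segment gives final E = 1.9160.

G0 X-8.00 Y0.00 Z14.40
G1 X-4.00 Y-6.93 E0.3194
G1 X4.00 Y-6.93 E0.6387
G1 X8.00 Y0.00 E0.9580
G1 X4.00 Y6.93 E1.2774
G1 X-4.00 Y6.93 E1.5967
G1 X-8.00 Y0.00 E1.9160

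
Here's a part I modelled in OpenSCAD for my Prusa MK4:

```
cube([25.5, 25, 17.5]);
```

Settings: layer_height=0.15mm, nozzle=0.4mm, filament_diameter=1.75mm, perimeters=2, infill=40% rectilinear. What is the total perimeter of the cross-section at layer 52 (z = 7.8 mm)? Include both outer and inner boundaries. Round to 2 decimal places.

101.00 mm

At z = 7.8 mm: the 25.5×25 cube contributes its full rectangle (perimeter 101.00 mm). Overall, the cross-section is a single solid region. Total boundary length (outer) = 101.00 mm.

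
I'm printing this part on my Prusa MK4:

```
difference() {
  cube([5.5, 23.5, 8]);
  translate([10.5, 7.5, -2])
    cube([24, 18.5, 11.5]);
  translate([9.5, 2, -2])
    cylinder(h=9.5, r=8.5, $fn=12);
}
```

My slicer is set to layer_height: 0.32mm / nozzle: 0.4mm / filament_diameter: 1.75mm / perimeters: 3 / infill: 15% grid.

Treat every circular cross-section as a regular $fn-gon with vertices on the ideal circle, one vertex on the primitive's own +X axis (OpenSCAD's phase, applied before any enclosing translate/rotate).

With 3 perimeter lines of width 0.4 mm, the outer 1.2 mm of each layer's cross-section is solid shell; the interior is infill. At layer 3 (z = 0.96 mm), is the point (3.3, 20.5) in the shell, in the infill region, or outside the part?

At z = 0.96 mm: the cube is present — its section is the full 5.5×23.5 rectangle; the cube at (10.5, 7.5) is present — its section is the full 24×18.5 rectangle; the r=8.5 cylinder at (9.5, 2) gives a regular 12-gon of circumradius 8.5 (constant along its height); After the difference (first − rest): starting from the 5.5×23.5 cube, the 24×18.5 cube at (10.5, 7.5) misses the remaining region (no effect); the r=8.5 cylinder at (9.5, 2) partially overlaps it — only the 30.80 mm² overlap (of its 216.75 mm²) is removed, clipping the outline — 1 connected region. Overall, the cross-section is a single solid region. The nearest boundary edge runs (5.50, 23.50)→(5.50, 9.43); distance from the point to it = 2.20 mm. The point is inside the cross-section and 2.20 mm from the nearest boundary — more than the 1.2 mm shell width (3 × 0.4), so it's in the infill interior.

infill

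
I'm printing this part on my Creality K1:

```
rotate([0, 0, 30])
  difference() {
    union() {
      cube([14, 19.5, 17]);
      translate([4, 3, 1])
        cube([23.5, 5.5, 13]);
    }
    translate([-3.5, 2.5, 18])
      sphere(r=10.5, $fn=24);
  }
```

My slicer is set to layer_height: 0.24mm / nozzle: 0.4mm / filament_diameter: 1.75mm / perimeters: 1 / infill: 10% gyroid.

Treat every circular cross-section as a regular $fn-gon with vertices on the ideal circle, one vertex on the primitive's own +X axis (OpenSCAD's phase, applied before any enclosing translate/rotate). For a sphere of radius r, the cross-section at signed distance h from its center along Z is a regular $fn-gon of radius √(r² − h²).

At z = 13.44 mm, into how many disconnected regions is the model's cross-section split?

At z = 13.44 mm: the cube (footprint 14×19.5) is included at this height; the cube at (4, 3) is present — its section is the full 23.5×5.5 rectangle; Merging all regions: the regions partially overlap (shared area 55.00 mm²), so overlapping operands fuse into one piece — 1 connected region; the r=10.5 sphere at (-3.5, 2.5) contributes a regular 24-gon of circumradius √(10.5²−4.56²) = 9.458; Taking the first minus the rest: starting from that combined region, the r=10.5 sphere at (-3.5, 2.5) partially overlaps it — only the 51.80 mm² overlap (of its 277.84 mm²) is removed, clipping the outline — 1 connected region; (rotated 30° about Z; rotation is an isometry so areas/perimeters/island counts are preserved). The result has 1 disconnected region.

1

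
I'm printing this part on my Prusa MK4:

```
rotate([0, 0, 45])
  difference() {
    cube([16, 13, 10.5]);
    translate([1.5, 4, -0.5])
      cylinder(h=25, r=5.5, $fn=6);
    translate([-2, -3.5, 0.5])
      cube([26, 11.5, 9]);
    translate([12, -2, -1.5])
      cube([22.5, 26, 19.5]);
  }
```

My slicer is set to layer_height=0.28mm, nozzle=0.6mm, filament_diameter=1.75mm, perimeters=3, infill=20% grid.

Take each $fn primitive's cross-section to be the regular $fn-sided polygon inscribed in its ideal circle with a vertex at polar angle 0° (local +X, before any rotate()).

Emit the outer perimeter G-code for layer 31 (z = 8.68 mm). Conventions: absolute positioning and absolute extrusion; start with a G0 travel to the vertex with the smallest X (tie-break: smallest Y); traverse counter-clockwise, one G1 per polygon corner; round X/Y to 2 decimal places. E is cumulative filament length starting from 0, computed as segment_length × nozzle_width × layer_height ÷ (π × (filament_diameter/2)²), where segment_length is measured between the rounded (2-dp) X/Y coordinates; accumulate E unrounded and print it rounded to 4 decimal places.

G0 X-9.19 Y9.19 Z8.68
G1 X-6.20 Y6.20 E0.2953
G1 X-3.19 Y9.20 E0.5922
G1 X-2.34 Y8.97 E0.6537
G1 X2.83 Y14.14 E1.1644
G1 X-0.71 Y17.68 E1.5140
G1 X-9.19 Y9.19 E2.3522

At z = 8.68 mm: the 16×13 cube contributes its full rectangle; the r=5.5 cylinder at (1.5, 4) gives a regular 6-gon of circumradius 5.5 (constant along its height); the 26×11.5 cube at (-2, -3.5) contributes its full rectangle; the cube at (12, -2) is present — its section is the full 22.5×26 rectangle; Taking the first minus the rest: starting from the 16×13 cube, the r=5.5 cylinder at (1.5, 4) partially overlaps it — only the 50.17 mm² overlap (of its 78.59 mm²) is removed, clipping the outline; the 26×11.5 cube at (-2, -3.5) partially overlaps it — only the 81.24 mm² overlap (of its 299.00 mm²) is removed, clipping the outline; the 22.5×26 cube at (12, -2) partially overlaps it — only the 20.00 mm² overlap (of its 585.00 mm²) is removed, clipping the outline — 1 connected region; (whole slice rotated 45° about Z — lengths, areas and connectivity unchanged). The outline is a single polygon with 6 vertices. Extrusion per mm of travel: 0.6 × 0.28 / (π × 0.875²) = 0.069846. Accumulating E over each segment gives final E = 2.3522.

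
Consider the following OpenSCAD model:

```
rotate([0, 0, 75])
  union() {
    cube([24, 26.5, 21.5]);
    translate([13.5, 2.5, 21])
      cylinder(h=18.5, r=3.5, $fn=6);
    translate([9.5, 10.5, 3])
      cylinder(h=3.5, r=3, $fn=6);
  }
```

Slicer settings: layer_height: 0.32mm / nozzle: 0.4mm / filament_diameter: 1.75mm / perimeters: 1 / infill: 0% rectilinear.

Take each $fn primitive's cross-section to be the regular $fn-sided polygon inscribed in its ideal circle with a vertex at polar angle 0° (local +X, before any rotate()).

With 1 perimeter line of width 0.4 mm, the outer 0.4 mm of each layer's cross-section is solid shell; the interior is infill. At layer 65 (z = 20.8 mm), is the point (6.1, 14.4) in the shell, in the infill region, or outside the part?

outside

At z = 20.8 mm: the 24×26.5 cube contributes its full rectangle; the cylinder at (13.5, 2.5) is not intersected at this z (z outside [21, 39.5]); the cylinder at (9.5, 10.5) does not reach this height (z outside [3, 6.5]); Combining (union): only the 24×26.5 cube is present, so the union is just that shape — 1 connected region; (whole slice rotated 75° about Z — lengths, areas and connectivity unchanged). Overall, the cross-section is a single solid region. Undo the 75° rotation: the query point maps to (15.488, -2.165) in the un-rotated model frame. The nearest boundary edge runs (0.00, 0.00)→(24.00, 0.00); distance from the point to it = 2.17 mm. The point is not inside any of the regions above, so it lies outside the cross-section (2.17 mm from the nearest boundary).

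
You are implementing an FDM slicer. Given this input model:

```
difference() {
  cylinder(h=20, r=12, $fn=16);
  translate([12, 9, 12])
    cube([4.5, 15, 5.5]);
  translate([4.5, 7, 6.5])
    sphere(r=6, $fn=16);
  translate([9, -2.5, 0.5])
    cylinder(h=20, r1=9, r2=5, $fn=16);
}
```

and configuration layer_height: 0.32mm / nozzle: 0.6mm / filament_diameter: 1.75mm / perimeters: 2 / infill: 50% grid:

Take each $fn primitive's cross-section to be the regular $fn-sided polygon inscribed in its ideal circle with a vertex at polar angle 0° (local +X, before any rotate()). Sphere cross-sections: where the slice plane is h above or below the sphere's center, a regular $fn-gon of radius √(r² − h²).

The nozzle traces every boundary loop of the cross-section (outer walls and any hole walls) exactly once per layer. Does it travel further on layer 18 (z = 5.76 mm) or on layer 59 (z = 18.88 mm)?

Layer 18 (z = 5.76): the r=12 cylinder contributes a regular 16-gon of circumradius 12 (perimeter = 2·16·12.000·sin(180°/16) = 74.91 mm); the cube at (12, 9) is not intersected at this z (z outside [12, 17.5]); the r=6 sphere at (4.5, 7) slices to a regular 16-gon of circumradius 5.954 (√(r²−h²) with h=0.74 from center) (perimeter = 2·16·5.954·sin(180°/16) = 37.17 mm); the cone at (9, -2.5) contributes a regular 16-gon of circumradius 7.948 (interpolated between r1=9 and r2=5 at t=0.263) (perimeter = 2·16·7.948·sin(180°/16) = 49.62 mm); Taking the first minus the rest: starting from the r=12 cylinder, the r=6 sphere at (4.5, 7) partially overlaps it — only the 89.12 mm² overlap (of its 108.54 mm²) is removed, clipping the outline; the cone at (9, -2.5) partially overlaps it — only the 102.29 mm² overlap (of its 193.40 mm²) is removed, clipping the outline — boundary = 74.27 mm. So its perimeter = 74.27 mm. Layer 59 (z = 18.88): the r=12 cylinder contributes a regular 16-gon of circumradius 12 (perimeter = 2·16·12.000·sin(180°/16) = 74.91 mm); the cube at (12, 9) is not intersected at this z (z outside [12, 17.5]); the sphere at (4.5, 7) is not intersected at this z (|z−center|=12.380 > r=6); the cone at (9, -2.5): at t=0.919 of its height the radius interpolates to r₁+(r₂−r₁)t = 5.324, giving a regular 16-gon of that circumradius (perimeter = 2·16·5.324·sin(180°/16) = 33.24 mm); Subtracting the remaining from the first: starting from the r=12 cylinder, the cone at (9, -2.5) partially overlaps it — only the 65.32 mm² overlap (of its 86.78 mm²) is removed, clipping the outline — boundary = 83.57 mm. So its perimeter = 83.57 mm. Layer 59 is larger (83.57 vs 74.27 mm).

layer 59 (z = 18.88 mm)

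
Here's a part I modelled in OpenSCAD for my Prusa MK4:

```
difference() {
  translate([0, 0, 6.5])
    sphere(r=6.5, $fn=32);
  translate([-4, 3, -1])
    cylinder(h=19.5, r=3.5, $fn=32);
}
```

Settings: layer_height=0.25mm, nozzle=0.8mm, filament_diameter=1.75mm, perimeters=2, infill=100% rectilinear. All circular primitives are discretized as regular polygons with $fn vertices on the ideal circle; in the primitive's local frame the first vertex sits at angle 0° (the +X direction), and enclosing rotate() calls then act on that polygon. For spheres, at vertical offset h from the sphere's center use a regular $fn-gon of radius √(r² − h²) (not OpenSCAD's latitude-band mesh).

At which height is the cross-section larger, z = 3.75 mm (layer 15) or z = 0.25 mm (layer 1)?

Layer 15 (z = 3.75): the r=6.5 sphere slices to a regular 32-gon of circumradius 5.890 (√(r²−h²) with h=2.75 from center) (area = (32/2)·5.890²·sin(360°/32) = 108.28 mm²); the cylinder at (-4, 3): section is a regular 32-gon, circumradius r=3.5 (area = (32/2)·3.500²·sin(360°/32) = 38.24 mm²); Subtracting the remaining from the first: starting from the r=6.5 sphere (108.28 mm²), the r=3.5 cylinder at (-4, 3) partially overlaps it — only the 22.64 mm² overlap (of its 38.24 mm²) is removed, clipping the outline — area = 85.64 mm². So its area = 85.64 mm². Layer 1 (z = 0.25): the sphere: section is a regular 32-gon, circumradius = √(r²−h²) = √(6.5²−6.25²) = 1.785 (area = (32/2)·1.785²·sin(360°/32) = 9.95 mm²); the r=3.5 cylinder at (-4, 3) gives a regular 32-gon of circumradius 3.5 (constant along its height) (area = (32/2)·3.500²·sin(360°/32) = 38.24 mm²); Taking the first minus the rest: starting from the r=6.5 sphere (9.95 mm²), the r=3.5 cylinder at (-4, 3) partially overlaps it — only the 0.28 mm² overlap (of its 38.24 mm²) is removed, clipping the outline — area = 9.67 mm². So its area = 9.67 mm². Layer 15 is larger (85.64 vs 9.67 mm²).

layer 15 (z = 3.75 mm)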